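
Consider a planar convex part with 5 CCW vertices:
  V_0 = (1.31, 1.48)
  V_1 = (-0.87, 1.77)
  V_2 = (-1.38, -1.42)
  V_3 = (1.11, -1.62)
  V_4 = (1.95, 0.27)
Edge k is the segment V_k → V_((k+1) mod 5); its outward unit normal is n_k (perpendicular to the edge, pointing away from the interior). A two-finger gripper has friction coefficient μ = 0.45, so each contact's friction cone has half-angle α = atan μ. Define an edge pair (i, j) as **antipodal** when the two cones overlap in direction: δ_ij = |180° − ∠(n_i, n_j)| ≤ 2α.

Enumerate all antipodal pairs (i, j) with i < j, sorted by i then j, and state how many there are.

count = 3; pairs: (0,2), (1,3), (1,4)

α = atan 0.45 = 24.23°;  2α = 48.46°
n_0 = (+0.1319, +0.9913)
n_1 = (-0.9875, +0.1579)
n_2 = (-0.0801, -0.9968)
n_3 = (+0.9138, -0.4061)
n_4 = (+0.8840, +0.4676)
  (0,1): δ = 91.51°  ·
  (0,2): δ = 2.99°  ✓
  (0,3): δ = 73.61°  ·
  (0,4): δ = 125.45°  ·
  (1,2): δ = 85.51°  ·
  (1,3): δ = 14.88°  ✓
  (1,4): δ = 36.96°  ✓
  (2,3): δ = 109.37°  ·
  (2,4): δ = 57.53°  ·
  (3,4): δ = 128.16°  ·
antipodal pairs: 3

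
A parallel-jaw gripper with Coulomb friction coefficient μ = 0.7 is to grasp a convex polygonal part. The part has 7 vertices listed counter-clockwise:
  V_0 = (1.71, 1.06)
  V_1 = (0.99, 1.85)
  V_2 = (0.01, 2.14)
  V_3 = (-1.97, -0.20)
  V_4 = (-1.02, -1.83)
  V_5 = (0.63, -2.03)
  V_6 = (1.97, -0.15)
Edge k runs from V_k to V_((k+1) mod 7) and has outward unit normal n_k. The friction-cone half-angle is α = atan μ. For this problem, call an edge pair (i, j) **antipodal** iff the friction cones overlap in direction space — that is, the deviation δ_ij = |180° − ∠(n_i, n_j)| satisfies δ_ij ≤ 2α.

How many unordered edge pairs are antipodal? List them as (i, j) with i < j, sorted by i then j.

count = 9; pairs: (0,3), (0,4), (1,3), (1,4), (2,4), (2,5), (2,6), (3,5), (3,6)

α = atan 0.7 = 34.99°;  2α = 69.98°
n_0 = (+0.7391, +0.6736)
n_1 = (+0.2838, +0.9589)
n_2 = (-0.7634, +0.6459)
n_3 = (-0.8640, -0.5035)
n_4 = (-0.1203, -0.9927)
n_5 = (+0.8143, -0.5804)
n_6 = (+0.9777, +0.2101)
  (0,1): δ = 148.83°  ·
  (0,2): δ = 82.58°  ·
  (0,3): δ = 12.11°  ✓
  (0,4): δ = 40.74°  ✓
  (0,5): δ = 102.17°  ·
  (0,6): δ = 149.78°  ·
  (1,2): δ = 113.75°  ·
  (1,3): δ = 43.28°  ✓
  (1,4): δ = 9.57°  ✓
  (1,5): δ = 71.00°  ·
  (1,6): δ = 118.61°  ·
  (2,3): δ = 109.53°  ·
  (2,4): δ = 56.67°  ✓
  (2,5): δ = 4.76°  ✓
  (2,6): δ = 52.36°  ✓
  (3,4): δ = 127.15°  ·
  (3,5): δ = 65.71°  ✓
  (3,6): δ = 18.11°  ✓
  (4,5): δ = 118.57°  ·
  (4,6): δ = 70.96°  ·
  (5,6): δ = 132.39°  ·
antipodal pairs: 9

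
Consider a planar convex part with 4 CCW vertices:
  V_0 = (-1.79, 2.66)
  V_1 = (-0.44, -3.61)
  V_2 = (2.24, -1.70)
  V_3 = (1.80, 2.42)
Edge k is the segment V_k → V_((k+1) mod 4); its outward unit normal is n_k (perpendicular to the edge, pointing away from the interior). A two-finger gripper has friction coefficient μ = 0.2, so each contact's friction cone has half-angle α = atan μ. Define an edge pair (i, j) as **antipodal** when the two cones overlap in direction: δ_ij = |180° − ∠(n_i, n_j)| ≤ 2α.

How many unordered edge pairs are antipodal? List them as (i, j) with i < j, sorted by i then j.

count = 1; pairs: (0,2)

α = atan 0.2 = 11.31°;  2α = 22.62°
n_0 = (-0.9776, -0.2105)
n_1 = (+0.5804, -0.8143)
n_2 = (+0.9943, +0.1062)
n_3 = (+0.0667, +0.9978)
  (0,1): δ = 66.67°  ·
  (0,2): δ = 6.06°  ✓
  (0,3): δ = 74.02°  ·
  (1,2): δ = 119.38°  ·
  (1,3): δ = 39.30°  ·
  (2,3): δ = 99.92°  ·
antipodal pairs: 1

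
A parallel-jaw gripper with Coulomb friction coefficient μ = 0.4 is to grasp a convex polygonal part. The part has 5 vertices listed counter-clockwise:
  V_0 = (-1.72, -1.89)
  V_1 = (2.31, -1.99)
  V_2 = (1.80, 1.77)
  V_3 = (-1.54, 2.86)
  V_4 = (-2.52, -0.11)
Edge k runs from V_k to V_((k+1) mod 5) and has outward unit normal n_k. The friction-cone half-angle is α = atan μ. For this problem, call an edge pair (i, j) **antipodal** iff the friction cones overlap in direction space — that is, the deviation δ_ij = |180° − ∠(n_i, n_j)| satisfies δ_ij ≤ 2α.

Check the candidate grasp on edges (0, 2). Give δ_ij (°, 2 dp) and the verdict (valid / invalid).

α = atan 0.4 = 21.80°;  2α = 43.60°
edge 0: e_0 = (+4.03, -0.10);  n_0 = (-0.0248, -0.9997)
edge 2: e_2 = (-3.34, +1.09);  n_2 = (+0.3102, +0.9507)
∠(n_0, n_2) = 163.35°
δ = |180° − 163.35°| = 16.65°
16.65° ≤ 2α = 43.60°  →  valid

δ = 16.65°, valid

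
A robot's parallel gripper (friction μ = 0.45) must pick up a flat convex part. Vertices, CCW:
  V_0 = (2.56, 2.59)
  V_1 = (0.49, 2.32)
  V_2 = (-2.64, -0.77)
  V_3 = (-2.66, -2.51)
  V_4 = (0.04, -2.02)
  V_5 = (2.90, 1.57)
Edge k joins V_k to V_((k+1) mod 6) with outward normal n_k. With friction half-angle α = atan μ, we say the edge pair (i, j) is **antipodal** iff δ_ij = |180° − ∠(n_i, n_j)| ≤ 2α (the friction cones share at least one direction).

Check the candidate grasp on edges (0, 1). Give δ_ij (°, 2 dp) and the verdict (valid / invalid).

α = atan 0.45 = 24.23°;  2α = 48.46°
edge 0: e_0 = (-2.07, -0.27);  n_0 = (-0.1293, +0.9916)
edge 1: e_1 = (-3.13, -3.09);  n_1 = (-0.7025, +0.7116)
∠(n_0, n_1) = 37.20°
δ = |180° − 37.20°| = 142.80°
142.80° > 2α = 48.46°  →  invalid

δ = 142.80°, invalid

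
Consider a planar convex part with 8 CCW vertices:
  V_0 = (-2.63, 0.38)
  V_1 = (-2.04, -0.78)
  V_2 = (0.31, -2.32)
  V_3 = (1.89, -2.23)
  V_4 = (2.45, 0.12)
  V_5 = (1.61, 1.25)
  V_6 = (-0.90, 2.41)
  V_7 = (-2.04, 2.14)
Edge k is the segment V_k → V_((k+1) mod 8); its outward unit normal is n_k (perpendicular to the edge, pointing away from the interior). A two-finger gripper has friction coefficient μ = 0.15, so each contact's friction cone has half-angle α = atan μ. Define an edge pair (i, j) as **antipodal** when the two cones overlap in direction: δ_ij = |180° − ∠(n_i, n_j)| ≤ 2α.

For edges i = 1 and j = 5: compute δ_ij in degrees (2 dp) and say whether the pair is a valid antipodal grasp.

δ = 8.43°, valid

α = atan 0.15 = 8.53°;  2α = 17.06°
edge 1: e_1 = (+2.35, -1.54);  n_1 = (-0.5481, -0.8364)
edge 5: e_5 = (-2.51, +1.16);  n_5 = (+0.4195, +0.9077)
∠(n_1, n_5) = 171.57°
δ = |180° − 171.57°| = 8.43°
8.43° ≤ 2α = 17.06°  →  valid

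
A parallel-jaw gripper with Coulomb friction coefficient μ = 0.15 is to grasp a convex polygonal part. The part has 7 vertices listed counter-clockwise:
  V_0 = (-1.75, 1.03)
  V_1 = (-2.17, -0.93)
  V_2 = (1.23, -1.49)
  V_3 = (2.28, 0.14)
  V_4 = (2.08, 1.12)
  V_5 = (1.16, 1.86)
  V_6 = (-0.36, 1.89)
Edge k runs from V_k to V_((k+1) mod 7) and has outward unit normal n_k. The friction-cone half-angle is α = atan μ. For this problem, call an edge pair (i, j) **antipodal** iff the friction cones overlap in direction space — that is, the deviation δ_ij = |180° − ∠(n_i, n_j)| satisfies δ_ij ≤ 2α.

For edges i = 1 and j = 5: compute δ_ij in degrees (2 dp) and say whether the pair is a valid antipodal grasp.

δ = 8.22°, valid

α = atan 0.15 = 8.53°;  2α = 17.06°
edge 1: e_1 = (+3.40, -0.56);  n_1 = (-0.1625, -0.9867)
edge 5: e_5 = (-1.52, +0.03);  n_5 = (+0.0197, +0.9998)
∠(n_1, n_5) = 171.78°
δ = |180° − 171.78°| = 8.22°
8.22° ≤ 2α = 17.06°  →  valid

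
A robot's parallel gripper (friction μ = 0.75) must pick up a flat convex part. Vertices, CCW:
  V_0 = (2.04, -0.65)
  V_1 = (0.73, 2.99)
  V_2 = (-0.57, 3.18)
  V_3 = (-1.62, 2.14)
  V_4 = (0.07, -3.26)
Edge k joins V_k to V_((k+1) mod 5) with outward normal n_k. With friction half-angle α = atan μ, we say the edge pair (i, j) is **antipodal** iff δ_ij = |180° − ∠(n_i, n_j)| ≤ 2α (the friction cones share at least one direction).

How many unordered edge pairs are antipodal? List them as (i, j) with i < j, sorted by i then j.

count = 6; pairs: (0,2), (0,3), (1,3), (1,4), (2,4), (3,4)

α = atan 0.75 = 36.87°;  2α = 73.74°
n_0 = (+0.9409, +0.3386)
n_1 = (+0.1446, +0.9895)
n_2 = (-0.7037, +0.7105)
n_3 = (-0.9544, -0.2987)
n_4 = (+0.7982, -0.6024)
  (0,1): δ = 118.11°  ·
  (0,2): δ = 65.07°  ✓
  (0,3): δ = 2.42°  ✓
  (0,4): δ = 123.16°  ·
  (1,2): δ = 126.96°  ·
  (1,3): δ = 64.31°  ✓
  (1,4): δ = 61.27°  ✓
  (2,3): δ = 117.35°  ·
  (2,4): δ = 8.23°  ✓
  (3,4): δ = 54.42°  ✓
antipodal pairs: 6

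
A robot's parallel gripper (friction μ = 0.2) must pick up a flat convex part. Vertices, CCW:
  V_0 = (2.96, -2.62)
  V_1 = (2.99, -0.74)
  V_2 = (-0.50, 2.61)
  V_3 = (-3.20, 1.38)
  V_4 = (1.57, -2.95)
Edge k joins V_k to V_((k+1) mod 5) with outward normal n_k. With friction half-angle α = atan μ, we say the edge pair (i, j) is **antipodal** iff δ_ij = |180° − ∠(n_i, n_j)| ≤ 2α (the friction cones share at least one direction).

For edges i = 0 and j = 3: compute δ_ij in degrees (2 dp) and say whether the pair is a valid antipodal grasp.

δ = 48.68°, invalid

α = atan 0.2 = 11.31°;  2α = 22.62°
edge 0: e_0 = (+0.03, +1.88);  n_0 = (+0.9999, -0.0160)
edge 3: e_3 = (+4.77, -4.33);  n_3 = (-0.6721, -0.7404)
∠(n_0, n_3) = 131.32°
δ = |180° − 131.32°| = 48.68°
48.68° > 2α = 22.62°  →  invalid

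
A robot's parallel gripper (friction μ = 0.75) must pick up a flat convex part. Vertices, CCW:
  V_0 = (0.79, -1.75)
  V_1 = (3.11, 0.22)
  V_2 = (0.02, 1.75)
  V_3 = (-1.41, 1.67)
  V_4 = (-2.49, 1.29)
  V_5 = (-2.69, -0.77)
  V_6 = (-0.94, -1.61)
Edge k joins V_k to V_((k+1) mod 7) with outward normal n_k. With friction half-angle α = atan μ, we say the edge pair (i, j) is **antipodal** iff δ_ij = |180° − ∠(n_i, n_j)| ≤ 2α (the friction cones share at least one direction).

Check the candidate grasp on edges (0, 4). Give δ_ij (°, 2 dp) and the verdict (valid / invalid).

δ = 44.12°, valid

α = atan 0.75 = 36.87°;  2α = 73.74°
edge 0: e_0 = (+2.32, +1.97);  n_0 = (+0.6473, -0.7623)
edge 4: e_4 = (-0.20, -2.06);  n_4 = (-0.9953, +0.0966)
∠(n_0, n_4) = 135.88°
δ = |180° − 135.88°| = 44.12°
44.12° ≤ 2α = 73.74°  →  valid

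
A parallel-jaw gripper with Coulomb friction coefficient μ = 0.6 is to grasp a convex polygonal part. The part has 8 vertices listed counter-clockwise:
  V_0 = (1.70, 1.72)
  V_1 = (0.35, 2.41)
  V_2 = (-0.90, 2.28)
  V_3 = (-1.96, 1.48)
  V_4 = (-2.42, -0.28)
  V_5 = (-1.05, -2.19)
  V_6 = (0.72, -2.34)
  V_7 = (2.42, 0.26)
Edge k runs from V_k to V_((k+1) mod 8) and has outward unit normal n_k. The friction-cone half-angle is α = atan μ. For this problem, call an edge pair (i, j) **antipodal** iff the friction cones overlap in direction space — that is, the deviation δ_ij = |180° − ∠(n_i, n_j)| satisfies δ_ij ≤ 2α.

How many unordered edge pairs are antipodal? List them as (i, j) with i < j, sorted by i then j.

count = 11; pairs: (0,4), (0,5), (1,4), (1,5), (1,6), (2,5), (2,6), (3,6), (3,7), (4,7), (5,7)

α = atan 0.6 = 30.96°;  2α = 61.93°
n_0 = (+0.4551, +0.8904)
n_1 = (-0.1034, +0.9946)
n_2 = (-0.6024, +0.7982)
n_3 = (-0.9675, +0.2529)
n_4 = (-0.8126, -0.5828)
n_5 = (-0.0844, -0.9964)
n_6 = (+0.8370, -0.5472)
n_7 = (+0.8969, +0.4423)
  (0,1): δ = 146.99°  ·
  (0,2): δ = 115.89°  ·
  (0,3): δ = 77.58°  ·
  (0,4): δ = 27.28°  ✓
  (0,5): δ = 22.23°  ✓
  (0,6): δ = 83.89°  ·
  (0,7): δ = 143.32°  ·
  (1,2): δ = 148.89°  ·
  (1,3): δ = 110.58°  ·
  (1,4): δ = 60.29°  ✓
  (1,5): δ = 10.78°  ✓
  (1,6): δ = 50.88°  ✓
  (1,7): δ = 110.31°  ·
  (2,3): δ = 141.69°  ·
  (2,4): δ = 91.39°  ·
  (2,5): δ = 41.89°  ✓
  (2,6): δ = 19.78°  ✓
  (2,7): δ = 79.21°  ·
  (3,4): δ = 129.70°  ·
  (3,5): δ = 80.20°  ·
  (3,6): δ = 18.53°  ✓
  (3,7): δ = 40.90°  ✓
  (4,5): δ = 130.50°  ·
  (4,6): δ = 68.83°  ·
  (4,7): δ = 9.40°  ✓
  (5,6): δ = 118.33°  ·
  (5,7): δ = 58.91°  ✓
  (6,7): δ = 120.57°  ·
antipodal pairs: 11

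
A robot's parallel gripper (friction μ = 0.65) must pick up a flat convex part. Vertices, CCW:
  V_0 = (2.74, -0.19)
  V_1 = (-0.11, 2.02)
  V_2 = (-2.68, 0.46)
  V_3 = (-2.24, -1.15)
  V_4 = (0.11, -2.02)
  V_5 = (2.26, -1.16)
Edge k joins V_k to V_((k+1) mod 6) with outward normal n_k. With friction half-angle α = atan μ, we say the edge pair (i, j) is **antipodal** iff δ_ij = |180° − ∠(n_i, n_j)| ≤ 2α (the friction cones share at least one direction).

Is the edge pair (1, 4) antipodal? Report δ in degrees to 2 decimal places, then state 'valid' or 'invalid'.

α = atan 0.65 = 33.02°;  2α = 66.05°
edge 1: e_1 = (-2.57, -1.56);  n_1 = (-0.5189, +0.8548)
edge 4: e_4 = (+2.15, +0.86);  n_4 = (+0.3714, -0.9285)
∠(n_1, n_4) = 170.54°
δ = |180° − 170.54°| = 9.46°
9.46° ≤ 2α = 66.05°  →  valid

δ = 9.46°, valid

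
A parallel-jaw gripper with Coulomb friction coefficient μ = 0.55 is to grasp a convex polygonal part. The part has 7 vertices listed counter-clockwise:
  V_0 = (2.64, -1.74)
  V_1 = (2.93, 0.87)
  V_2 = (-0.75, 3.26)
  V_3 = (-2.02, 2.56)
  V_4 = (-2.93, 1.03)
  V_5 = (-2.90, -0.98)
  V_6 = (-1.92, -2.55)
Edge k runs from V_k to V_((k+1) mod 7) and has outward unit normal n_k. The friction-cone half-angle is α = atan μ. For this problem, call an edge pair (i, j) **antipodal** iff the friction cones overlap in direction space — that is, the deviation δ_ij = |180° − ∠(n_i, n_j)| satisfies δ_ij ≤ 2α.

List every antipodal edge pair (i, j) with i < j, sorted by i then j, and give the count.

α = atan 0.55 = 28.81°;  2α = 57.62°
n_0 = (+0.9939, -0.1104)
n_1 = (+0.5447, +0.8387)
n_2 = (-0.4827, +0.8758)
n_3 = (-0.8595, +0.5112)
n_4 = (-0.9999, -0.0149)
n_5 = (-0.8483, -0.5295)
n_6 = (+0.1749, -0.9846)
  (0,1): δ = 116.66°  ·
  (0,2): δ = 54.80°  ✓
  (0,3): δ = 24.40°  ✓
  (0,4): δ = 7.20°  ✓
  (0,5): δ = 38.31°  ✓
  (0,6): δ = 106.41°  ·
  (1,2): δ = 118.14°  ·
  (1,3): δ = 87.74°  ·
  (1,4): δ = 56.14°  ✓
  (1,5): δ = 25.03°  ✓
  (1,6): δ = 43.07°  ✓
  (2,3): δ = 149.61°  ·
  (2,4): δ = 118.01°  ·
  (2,5): δ = 86.89°  ·
  (2,6): δ = 18.79°  ✓
  (3,4): δ = 148.40°  ·
  (3,5): δ = 117.28°  ·
  (3,6): δ = 49.18°  ✓
  (4,5): δ = 148.88°  ·
  (4,6): δ = 80.78°  ·
  (5,6): δ = 111.90°  ·
antipodal pairs: 9

count = 9; pairs: (0,2), (0,3), (0,4), (0,5), (1,4), (1,5), (1,6), (2,6), (3,6)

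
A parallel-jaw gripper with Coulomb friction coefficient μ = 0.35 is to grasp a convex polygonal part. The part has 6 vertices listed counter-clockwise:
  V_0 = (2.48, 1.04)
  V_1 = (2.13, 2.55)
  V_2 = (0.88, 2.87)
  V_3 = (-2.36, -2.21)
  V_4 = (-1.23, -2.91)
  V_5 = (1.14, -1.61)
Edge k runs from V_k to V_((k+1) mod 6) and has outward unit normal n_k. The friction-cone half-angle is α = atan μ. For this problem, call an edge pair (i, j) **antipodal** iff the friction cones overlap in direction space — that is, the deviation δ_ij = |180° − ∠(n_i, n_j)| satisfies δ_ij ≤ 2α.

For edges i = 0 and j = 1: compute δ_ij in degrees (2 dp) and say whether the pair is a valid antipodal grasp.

δ = 117.41°, invalid

α = atan 0.35 = 19.29°;  2α = 38.58°
edge 0: e_0 = (-0.35, +1.51);  n_0 = (+0.9742, +0.2258)
edge 1: e_1 = (-1.25, +0.32);  n_1 = (+0.2480, +0.9688)
∠(n_0, n_1) = 62.59°
δ = |180° − 62.59°| = 117.41°
117.41° > 2α = 38.58°  →  invalid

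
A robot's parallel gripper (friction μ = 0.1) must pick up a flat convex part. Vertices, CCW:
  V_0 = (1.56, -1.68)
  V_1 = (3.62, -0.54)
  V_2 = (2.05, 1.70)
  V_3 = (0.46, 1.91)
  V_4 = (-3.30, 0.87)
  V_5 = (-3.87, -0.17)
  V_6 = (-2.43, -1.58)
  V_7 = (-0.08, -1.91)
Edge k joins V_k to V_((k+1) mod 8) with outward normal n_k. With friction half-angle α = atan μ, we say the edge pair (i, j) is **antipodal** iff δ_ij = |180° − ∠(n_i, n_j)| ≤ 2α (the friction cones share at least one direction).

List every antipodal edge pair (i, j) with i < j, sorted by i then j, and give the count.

count = 3; pairs: (1,5), (2,6), (3,7)

α = atan 0.1 = 5.71°;  2α = 11.42°
n_0 = (+0.4842, -0.8750)
n_1 = (+0.8189, +0.5740)
n_2 = (+0.1309, +0.9914)
n_3 = (-0.2666, +0.9638)
n_4 = (-0.8769, +0.4806)
n_5 = (-0.6996, -0.7145)
n_6 = (-0.1391, -0.9903)
n_7 = (+0.1389, -0.9903)
  (0,1): δ = 83.93°  ·
  (0,2): δ = 36.48°  ·
  (0,3): δ = 13.50°  ·
  (0,4): δ = 32.31°  ·
  (0,5): δ = 106.64°  ·
  (0,6): δ = 143.05°  ·
  (0,7): δ = 159.02°  ·
  (1,2): δ = 132.55°  ·
  (1,3): δ = 109.57°  ·
  (1,4): δ = 63.75°  ·
  (1,5): δ = 10.58°  ✓
  (1,6): δ = 46.98°  ·
  (1,7): δ = 62.96°  ·
  (2,3): δ = 157.01°  ·
  (2,4): δ = 111.20°  ·
  (2,5): δ = 36.87°  ·
  (2,6): δ = 0.47°  ✓
  (2,7): δ = 15.51°  ·
  (3,4): δ = 134.19°  ·
  (3,5): δ = 59.86°  ·
  (3,6): δ = 23.45°  ·
  (3,7): δ = 7.48°  ✓
  (4,5): δ = 105.67°  ·
  (4,6): δ = 69.27°  ·
  (4,7): δ = 53.29°  ·
  (5,6): δ = 143.60°  ·
  (5,7): δ = 127.62°  ·
  (6,7): δ = 164.02°  ·
antipodal pairs: 3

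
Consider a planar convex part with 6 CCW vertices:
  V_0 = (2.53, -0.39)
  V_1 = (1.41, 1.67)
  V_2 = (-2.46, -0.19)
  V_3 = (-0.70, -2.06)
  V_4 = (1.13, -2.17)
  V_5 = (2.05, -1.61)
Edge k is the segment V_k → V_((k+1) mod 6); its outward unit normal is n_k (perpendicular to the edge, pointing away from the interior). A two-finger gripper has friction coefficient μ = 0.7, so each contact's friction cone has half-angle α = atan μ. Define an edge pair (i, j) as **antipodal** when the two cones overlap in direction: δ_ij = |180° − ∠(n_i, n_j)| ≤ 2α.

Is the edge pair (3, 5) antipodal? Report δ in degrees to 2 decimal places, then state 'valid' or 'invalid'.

α = atan 0.7 = 34.99°;  2α = 69.98°
edge 3: e_3 = (+1.83, -0.11);  n_3 = (-0.0600, -0.9982)
edge 5: e_5 = (+0.48, +1.22);  n_5 = (+0.9306, -0.3661)
∠(n_3, n_5) = 71.96°
δ = |180° − 71.96°| = 108.04°
108.04° > 2α = 69.98°  →  invalid

δ = 108.04°, invalid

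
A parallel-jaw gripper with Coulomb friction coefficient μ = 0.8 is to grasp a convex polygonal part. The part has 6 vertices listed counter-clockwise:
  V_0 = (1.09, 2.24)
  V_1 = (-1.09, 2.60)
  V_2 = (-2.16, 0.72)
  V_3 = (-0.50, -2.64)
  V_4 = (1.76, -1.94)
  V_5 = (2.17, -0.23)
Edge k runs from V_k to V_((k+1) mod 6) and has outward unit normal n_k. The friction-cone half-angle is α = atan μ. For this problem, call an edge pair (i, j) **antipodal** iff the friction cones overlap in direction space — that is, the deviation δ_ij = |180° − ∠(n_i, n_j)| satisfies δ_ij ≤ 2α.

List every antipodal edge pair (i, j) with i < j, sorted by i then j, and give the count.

count = 7; pairs: (0,2), (0,3), (1,3), (1,4), (1,5), (2,4), (2,5)

α = atan 0.8 = 38.66°;  2α = 77.32°
n_0 = (+0.1629, +0.9866)
n_1 = (-0.8691, +0.4946)
n_2 = (-0.8966, -0.4429)
n_3 = (+0.2959, -0.9552)
n_4 = (+0.9724, -0.2332)
n_5 = (+0.9162, +0.4006)
  (0,1): δ = 110.27°  ·
  (0,2): δ = 54.33°  ✓
  (0,3): δ = 26.59°  ✓
  (0,4): δ = 85.89°  ·
  (0,5): δ = 122.99°  ·
  (1,2): δ = 124.06°  ·
  (1,3): δ = 43.14°  ✓
  (1,4): δ = 16.16°  ✓
  (1,5): δ = 53.26°  ✓
  (2,3): δ = 99.08°  ·
  (2,4): δ = 39.77°  ✓
  (2,5): δ = 2.67°  ✓
  (3,4): δ = 120.69°  ·
  (3,5): δ = 83.59°  ·
  (4,5): δ = 142.90°  ·
antipodal pairs: 7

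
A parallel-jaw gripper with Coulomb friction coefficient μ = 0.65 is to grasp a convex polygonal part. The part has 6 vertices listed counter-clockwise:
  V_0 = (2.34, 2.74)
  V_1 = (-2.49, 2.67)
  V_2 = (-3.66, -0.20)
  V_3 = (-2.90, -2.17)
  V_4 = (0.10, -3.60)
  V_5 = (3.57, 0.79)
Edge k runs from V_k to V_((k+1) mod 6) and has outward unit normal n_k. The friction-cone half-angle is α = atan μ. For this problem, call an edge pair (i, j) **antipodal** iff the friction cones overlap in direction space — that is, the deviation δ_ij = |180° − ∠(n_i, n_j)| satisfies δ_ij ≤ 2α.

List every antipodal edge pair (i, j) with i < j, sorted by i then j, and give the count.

α = atan 0.65 = 33.02°;  2α = 66.05°
n_0 = (-0.0145, +0.9999)
n_1 = (-0.9260, +0.3775)
n_2 = (-0.9330, -0.3599)
n_3 = (-0.4303, -0.9027)
n_4 = (+0.7845, -0.6201)
n_5 = (+0.8458, +0.5335)
  (0,1): δ = 113.01°  ·
  (0,2): δ = 69.73°  ·
  (0,3): δ = 26.32°  ✓
  (0,4): δ = 50.85°  ✓
  (0,5): δ = 121.41°  ·
  (1,2): δ = 136.73°  ·
  (1,3): δ = 93.31°  ·
  (1,4): δ = 16.14°  ✓
  (1,5): δ = 54.42°  ✓
  (2,3): δ = 136.58°  ·
  (2,4): δ = 59.42°  ✓
  (2,5): δ = 11.15°  ✓
  (3,4): δ = 102.84°  ·
  (3,5): δ = 32.27°  ✓
  (4,5): δ = 109.43°  ·
antipodal pairs: 7

count = 7; pairs: (0,3), (0,4), (1,4), (1,5), (2,4), (2,5), (3,5)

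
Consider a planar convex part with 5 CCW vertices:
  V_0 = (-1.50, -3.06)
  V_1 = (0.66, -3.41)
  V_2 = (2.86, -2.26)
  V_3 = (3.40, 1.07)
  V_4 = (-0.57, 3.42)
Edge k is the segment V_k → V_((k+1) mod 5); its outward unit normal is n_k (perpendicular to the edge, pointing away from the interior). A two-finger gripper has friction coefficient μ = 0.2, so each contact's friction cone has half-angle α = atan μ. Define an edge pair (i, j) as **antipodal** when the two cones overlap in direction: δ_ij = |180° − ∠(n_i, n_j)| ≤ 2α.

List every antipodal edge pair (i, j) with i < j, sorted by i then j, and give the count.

count = 2; pairs: (0,3), (2,4)

α = atan 0.2 = 11.31°;  2α = 22.62°
n_0 = (-0.1600, -0.9871)
n_1 = (+0.4633, -0.8862)
n_2 = (+0.9871, -0.1601)
n_3 = (+0.5094, +0.8605)
n_4 = (-0.9899, +0.1421)
  (0,1): δ = 143.20°  ·
  (0,2): δ = 90.01°  ·
  (0,3): δ = 21.42°  ✓
  (0,4): δ = 91.04°  ·
  (1,2): δ = 126.81°  ·
  (1,3): δ = 58.22°  ·
  (1,4): δ = 54.24°  ·
  (2,3): δ = 111.41°  ·
  (2,4): δ = 1.04°  ✓
  (3,4): δ = 67.54°  ·
antipodal pairs: 2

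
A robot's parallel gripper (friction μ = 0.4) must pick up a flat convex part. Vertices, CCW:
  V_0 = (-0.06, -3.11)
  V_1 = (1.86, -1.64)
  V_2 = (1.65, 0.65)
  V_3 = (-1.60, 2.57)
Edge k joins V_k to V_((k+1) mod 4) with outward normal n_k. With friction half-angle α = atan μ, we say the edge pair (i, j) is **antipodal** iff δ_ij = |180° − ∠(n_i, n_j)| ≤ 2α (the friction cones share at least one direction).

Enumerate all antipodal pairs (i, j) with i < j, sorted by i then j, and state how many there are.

count = 1; pairs: (1,3)

α = atan 0.4 = 21.80°;  2α = 43.60°
n_0 = (+0.6079, -0.7940)
n_1 = (+0.9958, +0.0913)
n_2 = (+0.5086, +0.8610)
n_3 = (-0.9652, -0.2617)
  (0,1): δ = 122.20°  ·
  (0,2): δ = 68.01°  ·
  (0,3): δ = 67.73°  ·
  (1,2): δ = 125.81°  ·
  (1,3): δ = 9.93°  ✓
  (2,3): δ = 44.26°  ·
antipodal pairs: 1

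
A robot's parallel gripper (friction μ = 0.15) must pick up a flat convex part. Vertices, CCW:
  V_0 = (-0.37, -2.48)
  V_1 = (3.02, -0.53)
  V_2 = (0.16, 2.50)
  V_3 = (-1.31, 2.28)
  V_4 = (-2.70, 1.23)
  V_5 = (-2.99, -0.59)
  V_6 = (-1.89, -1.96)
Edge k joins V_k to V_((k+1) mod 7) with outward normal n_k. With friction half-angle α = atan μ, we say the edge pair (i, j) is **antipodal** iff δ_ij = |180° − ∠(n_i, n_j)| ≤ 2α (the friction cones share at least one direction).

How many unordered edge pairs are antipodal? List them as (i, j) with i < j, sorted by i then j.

count = 2; pairs: (0,3), (1,5)

α = atan 0.15 = 8.53°;  2α = 17.06°
n_0 = (+0.4986, -0.8668)
n_1 = (+0.7272, +0.6864)
n_2 = (-0.1480, +0.9890)
n_3 = (-0.6028, +0.7979)
n_4 = (-0.9875, +0.1574)
n_5 = (-0.7798, -0.6261)
n_6 = (-0.3237, -0.9462)
  (0,1): δ = 76.56°  ·
  (0,2): δ = 21.40°  ·
  (0,3): δ = 7.16°  ✓
  (0,4): δ = 51.04°  ·
  (0,5): δ = 98.85°  ·
  (0,6): δ = 131.21°  ·
  (1,2): δ = 124.84°  ·
  (1,3): δ = 96.28°  ·
  (1,4): δ = 52.40°  ·
  (1,5): δ = 4.59°  ✓
  (1,6): δ = 27.77°  ·
  (2,3): δ = 151.44°  ·
  (2,4): δ = 107.57°  ·
  (2,5): δ = 59.75°  ·
  (2,6): δ = 27.40°  ·
  (3,4): δ = 136.12°  ·
  (3,5): δ = 88.31°  ·
  (3,6): δ = 55.95°  ·
  (4,5): δ = 132.18°  ·
  (4,6): δ = 99.83°  ·
  (5,6): δ = 147.65°  ·
antipodal pairs: 2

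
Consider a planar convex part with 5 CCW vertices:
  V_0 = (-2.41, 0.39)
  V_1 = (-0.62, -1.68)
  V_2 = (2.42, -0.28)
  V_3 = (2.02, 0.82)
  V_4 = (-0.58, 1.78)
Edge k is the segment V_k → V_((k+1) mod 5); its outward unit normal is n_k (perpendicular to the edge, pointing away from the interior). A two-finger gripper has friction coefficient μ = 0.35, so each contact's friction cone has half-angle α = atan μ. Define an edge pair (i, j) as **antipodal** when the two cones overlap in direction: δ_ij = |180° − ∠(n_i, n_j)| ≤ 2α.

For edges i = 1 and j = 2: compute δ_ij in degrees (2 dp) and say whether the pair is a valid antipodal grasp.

δ = 94.74°, invalid

α = atan 0.35 = 19.29°;  2α = 38.58°
edge 1: e_1 = (+3.04, +1.40);  n_1 = (+0.4183, -0.9083)
edge 2: e_2 = (-0.40, +1.10);  n_2 = (+0.9398, +0.3417)
∠(n_1, n_2) = 85.26°
δ = |180° − 85.26°| = 94.74°
94.74° > 2α = 38.58°  →  invalid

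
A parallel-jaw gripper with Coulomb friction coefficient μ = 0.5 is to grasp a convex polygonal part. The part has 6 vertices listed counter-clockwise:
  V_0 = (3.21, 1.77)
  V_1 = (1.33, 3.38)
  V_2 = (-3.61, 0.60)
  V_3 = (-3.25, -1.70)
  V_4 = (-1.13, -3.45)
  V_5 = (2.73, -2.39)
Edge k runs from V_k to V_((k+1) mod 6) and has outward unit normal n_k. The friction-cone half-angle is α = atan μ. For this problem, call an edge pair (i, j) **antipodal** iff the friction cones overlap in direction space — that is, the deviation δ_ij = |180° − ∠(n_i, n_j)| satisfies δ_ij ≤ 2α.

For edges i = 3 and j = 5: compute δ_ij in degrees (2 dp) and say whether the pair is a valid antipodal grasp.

δ = 57.04°, invalid

α = atan 0.5 = 26.57°;  2α = 53.13°
edge 3: e_3 = (+2.12, -1.75);  n_3 = (-0.6366, -0.7712)
edge 5: e_5 = (+0.48, +4.16);  n_5 = (+0.9934, -0.1146)
∠(n_3, n_5) = 122.96°
δ = |180° − 122.96°| = 57.04°
57.04° > 2α = 53.13°  →  invalid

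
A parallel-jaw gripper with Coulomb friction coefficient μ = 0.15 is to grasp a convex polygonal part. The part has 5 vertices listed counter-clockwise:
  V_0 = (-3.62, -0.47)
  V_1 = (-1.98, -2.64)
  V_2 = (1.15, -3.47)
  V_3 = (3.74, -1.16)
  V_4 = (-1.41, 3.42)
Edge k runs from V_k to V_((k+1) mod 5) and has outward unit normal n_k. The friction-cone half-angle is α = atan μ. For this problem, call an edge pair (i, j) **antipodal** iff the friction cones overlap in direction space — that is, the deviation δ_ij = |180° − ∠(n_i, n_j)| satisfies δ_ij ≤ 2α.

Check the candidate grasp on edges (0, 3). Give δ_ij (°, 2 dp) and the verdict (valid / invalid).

α = atan 0.15 = 8.53°;  2α = 17.06°
edge 0: e_0 = (+1.64, -2.17);  n_0 = (-0.7978, -0.6029)
edge 3: e_3 = (-5.15, +4.58);  n_3 = (+0.6645, +0.7472)
∠(n_0, n_3) = 168.73°
δ = |180° − 168.73°| = 11.27°
11.27° ≤ 2α = 17.06°  →  valid

δ = 11.27°, valid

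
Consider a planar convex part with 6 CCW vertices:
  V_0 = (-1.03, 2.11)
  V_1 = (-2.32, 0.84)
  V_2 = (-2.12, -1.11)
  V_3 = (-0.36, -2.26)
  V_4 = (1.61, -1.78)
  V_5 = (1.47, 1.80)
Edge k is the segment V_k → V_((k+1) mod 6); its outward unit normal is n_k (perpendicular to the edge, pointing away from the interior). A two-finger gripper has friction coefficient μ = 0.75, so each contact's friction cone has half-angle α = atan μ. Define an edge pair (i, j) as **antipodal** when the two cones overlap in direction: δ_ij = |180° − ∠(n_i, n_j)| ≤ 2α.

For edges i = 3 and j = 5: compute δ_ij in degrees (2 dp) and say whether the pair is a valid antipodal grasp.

δ = 20.76°, valid

α = atan 0.75 = 36.87°;  2α = 73.74°
edge 3: e_3 = (+1.97, +0.48);  n_3 = (+0.2367, -0.9716)
edge 5: e_5 = (-2.50, +0.31);  n_5 = (+0.1231, +0.9924)
∠(n_3, n_5) = 159.24°
δ = |180° − 159.24°| = 20.76°
20.76° ≤ 2α = 73.74°  →  valid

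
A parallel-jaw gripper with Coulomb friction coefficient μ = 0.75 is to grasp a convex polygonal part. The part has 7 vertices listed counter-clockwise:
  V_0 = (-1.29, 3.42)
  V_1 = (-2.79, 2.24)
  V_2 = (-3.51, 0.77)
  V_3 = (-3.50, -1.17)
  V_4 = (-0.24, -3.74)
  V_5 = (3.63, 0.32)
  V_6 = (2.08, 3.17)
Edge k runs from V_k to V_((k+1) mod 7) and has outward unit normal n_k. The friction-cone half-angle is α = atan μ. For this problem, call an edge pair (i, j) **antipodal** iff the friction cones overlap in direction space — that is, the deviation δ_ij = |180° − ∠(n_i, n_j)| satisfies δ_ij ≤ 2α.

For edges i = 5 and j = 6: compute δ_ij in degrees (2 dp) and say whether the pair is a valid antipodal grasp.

δ = 122.78°, invalid

α = atan 0.75 = 36.87°;  2α = 73.74°
edge 5: e_5 = (-1.55, +2.85);  n_5 = (+0.8785, +0.4778)
edge 6: e_6 = (-3.37, +0.25);  n_6 = (+0.0740, +0.9973)
∠(n_5, n_6) = 57.22°
δ = |180° − 57.22°| = 122.78°
122.78° > 2α = 73.74°  →  invalid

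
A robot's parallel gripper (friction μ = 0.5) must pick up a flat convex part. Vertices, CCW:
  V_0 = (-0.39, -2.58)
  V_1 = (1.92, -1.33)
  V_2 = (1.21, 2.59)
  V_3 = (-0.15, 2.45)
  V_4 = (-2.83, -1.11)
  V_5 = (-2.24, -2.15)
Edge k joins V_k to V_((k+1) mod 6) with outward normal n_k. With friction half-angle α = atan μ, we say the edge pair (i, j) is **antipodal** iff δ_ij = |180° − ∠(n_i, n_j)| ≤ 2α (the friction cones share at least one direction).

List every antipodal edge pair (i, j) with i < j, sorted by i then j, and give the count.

α = atan 0.5 = 26.57°;  2α = 53.13°
n_0 = (+0.4759, -0.8795)
n_1 = (+0.9840, +0.1782)
n_2 = (-0.1024, +0.9947)
n_3 = (-0.7989, +0.6014)
n_4 = (-0.8698, -0.4934)
n_5 = (-0.2264, -0.9740)
  (0,1): δ = 108.15°  ·
  (0,2): δ = 22.54°  ✓
  (0,3): δ = 24.61°  ✓
  (0,4): δ = 91.15°  ·
  (0,5): δ = 138.50°  ·
  (1,2): δ = 94.39°  ·
  (1,3): δ = 47.24°  ✓
  (1,4): δ = 19.30°  ✓
  (1,5): δ = 66.65°  ·
  (2,3): δ = 132.85°  ·
  (2,4): δ = 66.31°  ·
  (2,5): δ = 18.96°  ✓
  (3,4): δ = 113.46°  ·
  (3,5): δ = 66.11°  ·
  (4,5): δ = 132.65°  ·
antipodal pairs: 5

count = 5; pairs: (0,2), (0,3), (1,3), (1,4), (2,5)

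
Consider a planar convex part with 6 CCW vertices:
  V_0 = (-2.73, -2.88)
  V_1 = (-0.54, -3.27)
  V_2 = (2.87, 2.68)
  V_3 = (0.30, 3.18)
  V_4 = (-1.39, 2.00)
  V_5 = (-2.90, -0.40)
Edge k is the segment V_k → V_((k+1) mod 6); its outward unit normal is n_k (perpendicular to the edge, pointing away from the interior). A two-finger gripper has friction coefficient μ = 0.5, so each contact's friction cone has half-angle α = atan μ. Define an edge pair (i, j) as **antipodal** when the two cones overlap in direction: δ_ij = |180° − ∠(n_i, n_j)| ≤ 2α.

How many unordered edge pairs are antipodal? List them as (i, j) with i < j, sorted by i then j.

count = 5; pairs: (0,2), (0,3), (1,3), (1,4), (1,5)

α = atan 0.5 = 26.57°;  2α = 53.13°
n_0 = (-0.1753, -0.9845)
n_1 = (+0.8676, -0.4972)
n_2 = (+0.1910, +0.9816)
n_3 = (-0.5725, +0.8199)
n_4 = (-0.8464, +0.5325)
n_5 = (-0.9977, -0.0684)
  (0,1): δ = 109.72°  ·
  (0,2): δ = 0.91°  ✓
  (0,3): δ = 45.02°  ✓
  (0,4): δ = 67.92°  ·
  (0,5): δ = 104.02°  ·
  (1,2): δ = 71.19°  ·
  (1,3): δ = 25.26°  ✓
  (1,4): δ = 2.36°  ✓
  (1,5): δ = 33.74°  ✓
  (2,3): δ = 134.07°  ·
  (2,4): δ = 111.17°  ·
  (2,5): δ = 75.07°  ·
  (3,4): δ = 157.10°  ·
  (3,5): δ = 121.00°  ·
  (4,5): δ = 143.90°  ·
antipodal pairs: 5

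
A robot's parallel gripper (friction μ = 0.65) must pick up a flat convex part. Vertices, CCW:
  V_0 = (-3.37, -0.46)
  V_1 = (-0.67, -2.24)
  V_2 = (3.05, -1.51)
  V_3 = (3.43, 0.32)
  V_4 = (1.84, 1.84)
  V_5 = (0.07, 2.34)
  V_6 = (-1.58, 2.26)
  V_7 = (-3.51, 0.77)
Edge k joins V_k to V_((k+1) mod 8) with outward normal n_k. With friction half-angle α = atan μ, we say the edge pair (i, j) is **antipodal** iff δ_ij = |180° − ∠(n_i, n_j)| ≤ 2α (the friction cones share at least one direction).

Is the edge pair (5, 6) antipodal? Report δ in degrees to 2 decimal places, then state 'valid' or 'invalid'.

α = atan 0.65 = 33.02°;  2α = 66.05°
edge 5: e_5 = (-1.65, -0.08);  n_5 = (-0.0484, +0.9988)
edge 6: e_6 = (-1.93, -1.49);  n_6 = (-0.6111, +0.7916)
∠(n_5, n_6) = 34.89°
δ = |180° − 34.89°| = 145.11°
145.11° > 2α = 66.05°  →  invalid

δ = 145.11°, invalid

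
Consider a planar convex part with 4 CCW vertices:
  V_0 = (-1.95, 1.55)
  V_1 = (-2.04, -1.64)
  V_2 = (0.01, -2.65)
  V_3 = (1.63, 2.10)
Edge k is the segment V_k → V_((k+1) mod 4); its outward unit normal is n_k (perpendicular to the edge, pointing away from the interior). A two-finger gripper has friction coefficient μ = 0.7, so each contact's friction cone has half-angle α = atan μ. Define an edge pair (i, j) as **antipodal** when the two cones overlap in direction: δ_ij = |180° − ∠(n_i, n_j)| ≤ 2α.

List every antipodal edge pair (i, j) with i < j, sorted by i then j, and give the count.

α = atan 0.7 = 34.99°;  2α = 69.98°
n_0 = (-0.9996, +0.0282)
n_1 = (-0.4420, -0.8970)
n_2 = (+0.9465, -0.3228)
n_3 = (-0.1518, +0.9884)
  (0,1): δ = 114.61°  ·
  (0,2): δ = 17.22°  ✓
  (0,3): δ = 100.35°  ·
  (1,2): δ = 82.60°  ·
  (1,3): δ = 34.96°  ✓
  (2,3): δ = 62.43°  ✓
antipodal pairs: 3

count = 3; pairs: (0,2), (1,3), (2,3)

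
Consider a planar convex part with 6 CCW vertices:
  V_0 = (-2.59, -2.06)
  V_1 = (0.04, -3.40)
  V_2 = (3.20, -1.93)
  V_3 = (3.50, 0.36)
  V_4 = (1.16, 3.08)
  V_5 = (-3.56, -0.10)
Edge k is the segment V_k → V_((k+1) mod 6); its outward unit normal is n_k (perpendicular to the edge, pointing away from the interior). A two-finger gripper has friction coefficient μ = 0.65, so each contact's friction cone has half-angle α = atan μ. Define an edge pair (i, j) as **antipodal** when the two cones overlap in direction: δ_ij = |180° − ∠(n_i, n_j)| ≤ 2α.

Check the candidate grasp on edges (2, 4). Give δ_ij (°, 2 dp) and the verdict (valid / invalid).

δ = 48.57°, valid

α = atan 0.65 = 33.02°;  2α = 66.05°
edge 2: e_2 = (+0.30, +2.29);  n_2 = (+0.9915, -0.1299)
edge 4: e_4 = (-4.72, -3.18);  n_4 = (-0.5587, +0.8293)
∠(n_2, n_4) = 131.43°
δ = |180° − 131.43°| = 48.57°
48.57° ≤ 2α = 66.05°  →  valid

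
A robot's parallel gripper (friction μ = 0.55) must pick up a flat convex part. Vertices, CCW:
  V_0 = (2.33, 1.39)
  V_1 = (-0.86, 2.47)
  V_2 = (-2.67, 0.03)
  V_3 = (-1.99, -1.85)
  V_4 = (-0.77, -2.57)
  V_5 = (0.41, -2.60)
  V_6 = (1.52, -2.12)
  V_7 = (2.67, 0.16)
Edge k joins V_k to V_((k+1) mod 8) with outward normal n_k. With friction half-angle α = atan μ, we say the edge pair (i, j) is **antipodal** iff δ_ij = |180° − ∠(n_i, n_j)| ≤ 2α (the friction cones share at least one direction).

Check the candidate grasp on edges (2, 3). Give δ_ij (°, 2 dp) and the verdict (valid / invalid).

α = atan 0.55 = 28.81°;  2α = 57.62°
edge 2: e_2 = (+0.68, -1.88);  n_2 = (-0.9404, -0.3401)
edge 3: e_3 = (+1.22, -0.72);  n_3 = (-0.5083, -0.8612)
∠(n_2, n_3) = 39.57°
δ = |180° − 39.57°| = 140.43°
140.43° > 2α = 57.62°  →  invalid

δ = 140.43°, invalid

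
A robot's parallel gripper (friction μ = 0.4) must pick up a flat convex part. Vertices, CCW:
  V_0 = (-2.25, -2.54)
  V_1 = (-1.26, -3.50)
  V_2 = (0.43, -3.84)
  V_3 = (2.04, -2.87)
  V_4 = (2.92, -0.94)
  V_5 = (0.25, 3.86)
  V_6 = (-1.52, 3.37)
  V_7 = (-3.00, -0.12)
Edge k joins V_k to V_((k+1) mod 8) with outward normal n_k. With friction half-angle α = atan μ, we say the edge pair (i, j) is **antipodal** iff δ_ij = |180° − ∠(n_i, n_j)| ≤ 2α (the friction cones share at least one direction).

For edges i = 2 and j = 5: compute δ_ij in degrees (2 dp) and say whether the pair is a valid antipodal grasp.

δ = 15.59°, valid

α = atan 0.4 = 21.80°;  2α = 43.60°
edge 2: e_2 = (+1.61, +0.97);  n_2 = (+0.5161, -0.8566)
edge 5: e_5 = (-1.77, -0.49);  n_5 = (-0.2668, +0.9638)
∠(n_2, n_5) = 164.41°
δ = |180° − 164.41°| = 15.59°
15.59° ≤ 2α = 43.60°  →  valid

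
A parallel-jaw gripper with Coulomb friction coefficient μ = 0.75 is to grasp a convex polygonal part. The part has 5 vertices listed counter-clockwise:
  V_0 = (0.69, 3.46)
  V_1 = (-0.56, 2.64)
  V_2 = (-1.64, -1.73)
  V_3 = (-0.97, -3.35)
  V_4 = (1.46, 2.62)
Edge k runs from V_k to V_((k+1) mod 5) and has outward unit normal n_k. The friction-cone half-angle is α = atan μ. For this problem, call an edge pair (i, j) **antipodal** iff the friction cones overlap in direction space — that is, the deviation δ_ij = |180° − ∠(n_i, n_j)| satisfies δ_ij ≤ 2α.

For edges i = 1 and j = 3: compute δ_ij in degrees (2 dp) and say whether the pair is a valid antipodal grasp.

α = atan 0.75 = 36.87°;  2α = 73.74°
edge 1: e_1 = (-1.08, -4.37);  n_1 = (-0.9708, +0.2399)
edge 3: e_3 = (+2.43, +5.97);  n_3 = (+0.9262, -0.3770)
∠(n_1, n_3) = 171.73°
δ = |180° − 171.73°| = 8.27°
8.27° ≤ 2α = 73.74°  →  valid

δ = 8.27°, valid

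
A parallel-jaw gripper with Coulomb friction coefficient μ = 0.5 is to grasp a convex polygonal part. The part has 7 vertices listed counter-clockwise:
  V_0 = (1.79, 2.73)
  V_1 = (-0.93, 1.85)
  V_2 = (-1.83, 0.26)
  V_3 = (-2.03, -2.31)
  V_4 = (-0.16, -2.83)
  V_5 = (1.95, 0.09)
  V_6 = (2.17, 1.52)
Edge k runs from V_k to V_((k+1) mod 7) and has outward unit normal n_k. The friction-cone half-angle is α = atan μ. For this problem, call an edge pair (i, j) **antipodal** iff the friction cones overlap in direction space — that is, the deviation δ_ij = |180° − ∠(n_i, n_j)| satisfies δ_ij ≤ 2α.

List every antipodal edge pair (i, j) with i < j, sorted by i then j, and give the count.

count = 8; pairs: (0,3), (0,4), (1,4), (1,5), (1,6), (2,4), (2,5), (2,6)

α = atan 0.5 = 26.57°;  2α = 53.13°
n_0 = (-0.3078, +0.9514)
n_1 = (-0.8703, +0.4926)
n_2 = (-0.9970, +0.0776)
n_3 = (-0.2679, -0.9634)
n_4 = (+0.8105, -0.5857)
n_5 = (+0.9884, -0.1521)
n_6 = (+0.9541, +0.2996)
  (0,1): δ = 137.44°  ·
  (0,2): δ = 112.38°  ·
  (0,3): δ = 33.47°  ✓
  (0,4): δ = 36.22°  ✓
  (0,5): δ = 63.33°  ·
  (0,6): δ = 89.51°  ·
  (1,2): δ = 154.94°  ·
  (1,3): δ = 76.03°  ·
  (1,4): δ = 6.34°  ✓
  (1,5): δ = 20.77°  ✓
  (1,6): δ = 46.95°  ✓
  (2,3): δ = 101.09°  ·
  (2,4): δ = 31.40°  ✓
  (2,5): δ = 4.30°  ✓
  (2,6): δ = 21.88°  ✓
  (3,4): δ = 110.31°  ·
  (3,5): δ = 83.21°  ·
  (3,6): δ = 57.03°  ·
  (4,5): δ = 152.89°  ·
  (4,6): δ = 126.71°  ·
  (5,6): δ = 153.82°  ·
antipodal pairs: 8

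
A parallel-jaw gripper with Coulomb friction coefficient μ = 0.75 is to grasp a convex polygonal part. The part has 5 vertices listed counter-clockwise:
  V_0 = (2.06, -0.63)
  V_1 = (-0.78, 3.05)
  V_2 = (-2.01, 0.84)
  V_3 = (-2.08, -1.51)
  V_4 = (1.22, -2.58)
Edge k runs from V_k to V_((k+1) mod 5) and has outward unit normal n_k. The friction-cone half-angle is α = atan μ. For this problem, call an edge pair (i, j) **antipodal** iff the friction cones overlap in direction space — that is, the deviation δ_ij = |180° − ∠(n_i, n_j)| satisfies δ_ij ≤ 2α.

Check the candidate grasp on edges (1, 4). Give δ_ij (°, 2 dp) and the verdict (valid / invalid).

δ = 5.79°, valid

α = atan 0.75 = 36.87°;  2α = 73.74°
edge 1: e_1 = (-1.23, -2.21);  n_1 = (-0.8738, +0.4863)
edge 4: e_4 = (+0.84, +1.95);  n_4 = (+0.9184, -0.3956)
∠(n_1, n_4) = 174.21°
δ = |180° − 174.21°| = 5.79°
5.79° ≤ 2α = 73.74°  →  valid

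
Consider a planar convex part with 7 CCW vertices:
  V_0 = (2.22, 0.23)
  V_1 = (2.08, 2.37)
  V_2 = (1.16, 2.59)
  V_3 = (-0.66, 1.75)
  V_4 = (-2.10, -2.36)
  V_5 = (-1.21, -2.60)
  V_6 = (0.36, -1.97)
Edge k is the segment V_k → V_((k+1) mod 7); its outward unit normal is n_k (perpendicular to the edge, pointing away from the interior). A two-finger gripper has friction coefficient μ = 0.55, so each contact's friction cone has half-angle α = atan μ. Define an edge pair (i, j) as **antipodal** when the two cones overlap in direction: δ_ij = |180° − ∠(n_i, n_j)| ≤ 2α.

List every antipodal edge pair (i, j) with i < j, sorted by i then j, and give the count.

α = atan 0.55 = 28.81°;  2α = 57.62°
n_0 = (+0.9979, +0.0653)
n_1 = (+0.2326, +0.9726)
n_2 = (-0.4191, +0.9080)
n_3 = (-0.9438, +0.3307)
n_4 = (-0.2604, -0.9655)
n_5 = (+0.3724, -0.9281)
n_6 = (+0.7636, -0.6456)
  (0,1): δ = 107.19°  ·
  (0,2): δ = 68.97°  ·
  (0,3): δ = 23.05°  ✓
  (0,4): δ = 71.17°  ·
  (0,5): δ = 108.12°  ·
  (0,6): δ = 136.04°  ·
  (1,2): δ = 141.78°  ·
  (1,3): δ = 95.86°  ·
  (1,4): δ = 1.64°  ✓
  (1,5): δ = 35.31°  ✓
  (1,6): δ = 63.24°  ·
  (2,3): δ = 134.08°  ·
  (2,4): δ = 39.87°  ✓
  (2,5): δ = 2.91°  ✓
  (2,6): δ = 25.01°  ✓
  (3,4): δ = 85.78°  ·
  (3,5): δ = 48.83°  ✓
  (3,6): δ = 20.90°  ✓
  (4,5): δ = 143.04°  ·
  (4,6): δ = 115.12°  ·
  (5,6): δ = 152.08°  ·
antipodal pairs: 8

count = 8; pairs: (0,3), (1,4), (1,5), (2,4), (2,5), (2,6), (3,5), (3,6)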